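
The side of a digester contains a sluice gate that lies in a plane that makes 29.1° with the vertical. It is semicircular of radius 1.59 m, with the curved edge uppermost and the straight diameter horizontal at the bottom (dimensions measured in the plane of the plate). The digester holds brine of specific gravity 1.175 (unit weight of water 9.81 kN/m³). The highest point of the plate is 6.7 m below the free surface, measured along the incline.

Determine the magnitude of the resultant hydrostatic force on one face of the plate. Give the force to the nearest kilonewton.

γ = 1.175 × 9.81 = 11.52675 kN/m³.
The plate makes 29.1° with the vertical, i.e. θ = 90° − 29.1° = 60.9° to the horizontal. Measuring y along the incline from the free-surface line, vertical depth h = y·sinθ with sinθ = 0.873772.
The centroid lies 4r/(3π) = 0.674817 m above the diameter, so r − 4r/(3π) = 1.59 − 0.674817 = 0.915183 m below the topmost point, so y_c = 6.7 + 0.915183 = 7.61518 m and h_c = 7.61518 × 0.873772 = 6.65393 m.
A = πr²/2 = π × 1.59²/2 = 3.97113 m².
Resultant F = γ·h_c·A = 11.52675 × 6.65393 × 3.97113 = 304.578 kN.

F ≈ 305 kN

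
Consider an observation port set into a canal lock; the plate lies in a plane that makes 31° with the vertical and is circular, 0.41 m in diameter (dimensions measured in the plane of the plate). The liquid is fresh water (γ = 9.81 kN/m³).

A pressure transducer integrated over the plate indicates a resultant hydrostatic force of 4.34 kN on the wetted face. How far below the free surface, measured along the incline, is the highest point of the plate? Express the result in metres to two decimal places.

y_top ≈ 3.70 m

γ = 9.81 kN/m³.
A = π(0.205)² = 0.132025 m².
From F = γ·h_c·A, the centroid depth is h_c = 4.34/(9.81 × 0.132025) = 3.35092 m.
The plate makes 31° with the vertical, i.e. θ = 90° − 31° = 59° to the horizontal. Measuring y along the incline from the free-surface line, vertical depth h = y·sinθ with sinθ = 0.857167.
Along the incline, y_c = h_c/sinθ = 3.35092/0.857167 = 3.9093 m.
The centroid is at the centre, 0.205 m below the top of the plate, so the highest point sits at y_top = 3.9093 − 0.205 = 3.7043 m along the incline.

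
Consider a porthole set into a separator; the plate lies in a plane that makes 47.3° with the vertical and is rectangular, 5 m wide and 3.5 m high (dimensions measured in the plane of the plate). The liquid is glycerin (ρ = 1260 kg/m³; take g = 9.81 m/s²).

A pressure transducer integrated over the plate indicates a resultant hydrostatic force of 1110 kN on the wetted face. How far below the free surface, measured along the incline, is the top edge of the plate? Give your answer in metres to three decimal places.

y_top ≈ 5.817 m

γ = ρg = 1260 × 9.81 / 1000 = 12.3606 kN/m³.
A = 5 × 3.5 = 17.5 m².
From F = γ·h_c·A, the centroid depth is h_c = 1110/(12.3606 × 17.5) = 5.13151 m.
The plate makes 47.3° with the vertical, i.e. θ = 90° − 47.3° = 42.7° to the horizontal. Measuring y along the incline from the free-surface line, vertical depth h = y·sinθ with sinθ = 0.678160.
Along the incline, y_c = h_c/sinθ = 5.13151/0.678160 = 7.56681 m.
The centroid lies 3.5/2 = 1.75 m below the top edge, so the top edge sits at y_top = 7.56681 − 1.75 = 5.81681 m along the incline.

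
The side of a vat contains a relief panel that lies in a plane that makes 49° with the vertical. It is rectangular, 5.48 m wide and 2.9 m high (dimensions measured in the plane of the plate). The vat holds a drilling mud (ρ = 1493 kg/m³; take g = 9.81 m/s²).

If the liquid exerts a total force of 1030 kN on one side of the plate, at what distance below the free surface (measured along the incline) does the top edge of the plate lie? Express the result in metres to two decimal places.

y_top ≈ 5.30 m

γ = ρg = 1493 × 9.81 / 1000 = 14.64633 kN/m³.
A = 5.48 × 2.9 = 15.892 m².
From F = γ·h_c·A, the centroid depth is h_c = 1030/(14.64633 × 15.892) = 4.42517 m.
The plate makes 49° with the vertical, i.e. θ = 90° − 49° = 41° to the horizontal. Measuring y along the incline from the free-surface line, vertical depth h = y·sinθ with sinθ = 0.656059.
Along the incline, y_c = h_c/sinθ = 4.42517/0.656059 = 6.74508 m.
The centroid lies 2.9/2 = 1.45 m below the top edge, so the top edge sits at y_top = 6.74508 − 1.45 = 5.29508 m along the incline.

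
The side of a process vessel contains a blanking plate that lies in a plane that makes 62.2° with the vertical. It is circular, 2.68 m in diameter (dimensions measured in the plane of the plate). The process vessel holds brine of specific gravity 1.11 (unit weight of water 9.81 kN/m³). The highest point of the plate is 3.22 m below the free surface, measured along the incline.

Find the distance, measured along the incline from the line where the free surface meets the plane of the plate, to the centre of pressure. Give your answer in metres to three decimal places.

y_p = 4.658 m

γ = 1.11 × 9.81 = 10.8891 kN/m³.
The plate makes 62.2° with the vertical, i.e. θ = 90° − 62.2° = 27.8° to the horizontal. Measuring y along the incline from the free-surface line, vertical depth h = y·sinθ with sinθ = 0.466387.
The centroid is at the centre, 1.34 m below the top of the plate, so y_c = 3.22 + 1.34 = 4.56 m and h_c = 4.56 × 0.466387 = 2.12672 m.
A = π(1.34)² = 5.64104 m².
Resultant F = γ·h_c·A = 10.8891 × 2.12672 × 5.64104 = 130.636 kN.
I_c = πr⁴/4 = π × 1.34⁴/4 = 2.53226 m⁴.
Centre of pressure: y_p = y_c + I_c/(y_c·A) = 4.56 + 2.53226/(4.56 × 5.64104) = 4.56 + 0.0984429 = 4.65844 m along the plane.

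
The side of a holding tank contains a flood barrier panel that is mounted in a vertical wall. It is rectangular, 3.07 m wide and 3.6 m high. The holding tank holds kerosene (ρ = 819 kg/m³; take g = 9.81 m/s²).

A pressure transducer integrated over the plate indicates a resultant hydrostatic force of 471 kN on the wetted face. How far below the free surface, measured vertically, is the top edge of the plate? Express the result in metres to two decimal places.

γ = ρg = 819 × 9.81 / 1000 = 8.03439 kN/m³.
A = 3.07 × 3.6 = 11.052 m².
From F = γ·h_c·A, the centroid depth is h_c = 471/(8.03439 × 11.052) = 5.30429 m.
The centroid lies 3.6/2 = 1.8 m below the top edge, so the top edge sits at h_top = 5.30429 − 1.8 = 3.50429 m below the surface.

d_top ≈ 3.50 m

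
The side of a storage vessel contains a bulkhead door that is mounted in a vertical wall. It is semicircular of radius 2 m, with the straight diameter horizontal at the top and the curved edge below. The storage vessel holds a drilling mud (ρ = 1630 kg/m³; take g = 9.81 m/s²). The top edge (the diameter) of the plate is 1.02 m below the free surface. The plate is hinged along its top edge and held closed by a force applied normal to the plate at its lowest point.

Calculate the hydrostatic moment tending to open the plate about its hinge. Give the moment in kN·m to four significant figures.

M ≈ 187.5 kN·m

γ = ρg = 1630 × 9.81 / 1000 = 15.9903 kN/m³.
The centroid of a semicircle lies 4r/(3π) = 0.848826 m from the diameter, here below the top edge, so the centroid depth is h_c = 1.02 + 0.848826 = 1.86883 m.
A = πr²/2 = π × 2²/2 = 6.28319 m².
Resultant F = γ·h_c·A = 15.9903 × 1.86883 × 6.28319 = 187.762 kN.
I_c = (π/8 − 8/(9π))·r⁴ = 0.109757 × 2⁴ = 1.75611 m⁴.
Centre of pressure: y_p = y_c + I_c/(y_c·A) = 1.86883 + 1.75611/(1.86883 × 6.28319) = 1.86883 + 0.149555 = 2.01838 m along the plane.
The resultant acts 0.848826 + 0.149555 = 0.998381 m (along the plate) below the hinge at the top edge, so the moment about the hinge is M = F × 0.998381 = 187.762 × 0.998381 = 187.458 kN·m.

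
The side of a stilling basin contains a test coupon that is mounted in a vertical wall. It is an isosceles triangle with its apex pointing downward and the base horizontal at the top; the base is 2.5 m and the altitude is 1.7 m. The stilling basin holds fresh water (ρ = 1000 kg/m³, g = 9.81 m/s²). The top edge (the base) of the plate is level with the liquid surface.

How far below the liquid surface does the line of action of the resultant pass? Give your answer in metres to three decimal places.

γ = ρg = 1000 × 9.81 = 9810 N/m³ = 9.81 kN/m³.
With the apex down, the centroid sits h/3 = 1.7/3 = 0.566667 m below the base (the top edge), so the centroid depth is h_c = 0.566667 m.
A = ½ × 2.5 × 1.7 = 2.125 m².
Resultant F = γ·h_c·A = 9.81 × 0.566667 × 2.125 = 11.8129 kN.
I_c = b·h³/36 = 2.5 × 1.7³/36 = 0.341181 m⁴.
Centre of pressure: y_p = y_c + I_c/(y_c·A) = 0.566667 + 0.341181/(0.566667 × 2.125) = 0.566667 + 0.283334 = 0.850001 m along the plane.

h_p = 0.850 m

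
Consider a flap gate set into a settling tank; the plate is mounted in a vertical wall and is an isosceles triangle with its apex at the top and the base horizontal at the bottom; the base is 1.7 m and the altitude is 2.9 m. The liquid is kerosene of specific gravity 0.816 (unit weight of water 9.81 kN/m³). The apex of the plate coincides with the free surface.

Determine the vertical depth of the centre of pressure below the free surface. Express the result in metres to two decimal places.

γ = 0.816 × 9.81 = 8.00496 kN/m³.
With the apex up, the centroid sits 2h/3 = 2 × 2.9/3 = 1.93333 m below the apex, so the centroid depth is h_c = 1.93333 m.
A = ½ × 1.7 × 2.9 = 2.465 m².
Resultant F = γ·h_c·A = 8.00496 × 1.93333 × 2.465 = 38.1489 kN.
I_c = b·h³/36 = 1.7 × 2.9³/36 = 1.1517 m⁴.
Centre of pressure: y_p = y_c + I_c/(y_c·A) = 1.93333 + 1.1517/(1.93333 × 2.465) = 1.93333 + 0.241667 = 2.175 m along the plane.

h_p = 2.18 m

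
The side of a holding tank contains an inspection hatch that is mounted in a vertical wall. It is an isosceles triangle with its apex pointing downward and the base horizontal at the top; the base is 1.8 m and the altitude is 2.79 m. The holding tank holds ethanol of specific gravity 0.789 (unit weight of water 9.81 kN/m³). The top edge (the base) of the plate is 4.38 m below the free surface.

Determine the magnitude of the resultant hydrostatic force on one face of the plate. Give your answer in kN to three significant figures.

F ≈ 103 kN

γ = 0.789 × 9.81 = 7.74009 kN/m³.
With the apex down, the centroid sits h/3 = 2.79/3 = 0.93 m below the base (the top edge), so the centroid depth is h_c = 4.38 + 0.93 = 5.31 m.
A = ½ × 1.8 × 2.79 = 2.511 m².
Resultant F = γ·h_c·A = 7.74009 × 5.31 × 2.511 = 103.202 kN.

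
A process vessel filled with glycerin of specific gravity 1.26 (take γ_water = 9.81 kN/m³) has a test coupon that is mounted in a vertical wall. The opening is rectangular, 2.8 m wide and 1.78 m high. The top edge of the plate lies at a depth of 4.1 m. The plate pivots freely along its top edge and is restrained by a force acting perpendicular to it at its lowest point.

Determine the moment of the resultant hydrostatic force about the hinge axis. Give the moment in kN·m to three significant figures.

M ≈ 290 kN·m

γ = 1.26 × 9.81 = 12.3606 kN/m³.
The centroid lies 1.78/2 = 0.89 m below the top edge, so the centroid depth is h_c = 4.1 + 0.89 = 4.99 m.
A = 2.8 × 1.78 = 4.984 m².
Resultant F = γ·h_c·A = 12.3606 × 4.99 × 4.984 = 307.41 kN.
I_c = b·h³/12 = 2.8 × 1.78³/12 = 1.31594 m⁴.
Centre of pressure: y_p = y_c + I_c/(y_c·A) = 4.99 + 1.31594/(4.99 × 4.984) = 4.99 + 0.0529124 = 5.04291 m along the plane.
The resultant acts 0.89 + 0.0529124 = 0.942912 m (along the plate) below the hinge at the top edge, so the moment about the hinge is M = F × 0.942912 = 307.41 × 0.942912 = 289.861 kN·m.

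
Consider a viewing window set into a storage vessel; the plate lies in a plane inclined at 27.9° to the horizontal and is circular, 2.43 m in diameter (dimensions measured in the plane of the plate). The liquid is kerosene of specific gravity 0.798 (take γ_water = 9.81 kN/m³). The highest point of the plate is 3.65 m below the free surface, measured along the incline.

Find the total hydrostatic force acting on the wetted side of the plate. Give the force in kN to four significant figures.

γ = 0.798 × 9.81 = 7.82838 kN/m³.
Let θ = 27.9° be the plate's angle to the horizontal; measure y along the incline from where the plane meets the free surface. Vertical depth h = y·sinθ with sinθ = 0.467930.
The centroid is at the centre, 1.215 m below the top of the plate, so y_c = 3.65 + 1.215 = 4.865 m and h_c = 4.865 × 0.467930 = 2.27648 m.
A = π(1.215)² = 4.6377 m².
Resultant F = γ·h_c·A = 7.82838 × 2.27648 × 4.6377 = 82.6491 kN.

F ≈ 82.65 kN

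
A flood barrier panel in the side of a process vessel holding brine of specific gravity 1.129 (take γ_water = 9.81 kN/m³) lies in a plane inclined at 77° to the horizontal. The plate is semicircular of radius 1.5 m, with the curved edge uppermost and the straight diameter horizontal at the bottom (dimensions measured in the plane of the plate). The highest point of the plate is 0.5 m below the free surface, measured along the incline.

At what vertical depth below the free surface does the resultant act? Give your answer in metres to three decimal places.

h_p = 1.441 m

γ = 1.129 × 9.81 = 11.07549 kN/m³.
Let θ = 77° be the plate's angle to the horizontal; measure y along the incline from where the plane meets the free surface. Vertical depth h = y·sinθ with sinθ = 0.974370.
The centroid lies 4r/(3π) = 0.63662 m above the diameter, so r − 4r/(3π) = 1.5 − 0.63662 = 0.86338 m below the topmost point, so y_c = 0.5 + 0.86338 = 1.36338 m and h_c = 1.36338 × 0.974370 = 1.32844 m.
A = πr²/2 = π × 1.5²/2 = 3.53429 m².
Resultant F = γ·h_c·A = 11.07549 × 1.32844 × 3.53429 = 52.0004 kN.
I_c = (π/8 − 8/(9π))·r⁴ = 0.109757 × 1.5⁴ = 0.555645 m⁴.
Centre of pressure: y_p = y_c + I_c/(y_c·A) = 1.36338 + 0.555645/(1.36338 × 3.53429) = 1.36338 + 0.115313 = 1.47869 m along the plane.
Vertically, h_p = y_p·sinθ = 1.47869 × 0.974370 = 1.44079 m.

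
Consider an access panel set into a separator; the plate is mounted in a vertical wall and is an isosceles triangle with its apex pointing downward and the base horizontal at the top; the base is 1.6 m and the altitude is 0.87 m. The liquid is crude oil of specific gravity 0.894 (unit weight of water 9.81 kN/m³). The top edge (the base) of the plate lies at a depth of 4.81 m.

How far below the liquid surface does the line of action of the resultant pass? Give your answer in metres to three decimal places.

h_p = 5.108 m

γ = 0.894 × 9.81 = 8.77014 kN/m³.
With the apex down, the centroid sits h/3 = 0.87/3 = 0.29 m below the base (the top edge), so the centroid depth is h_c = 4.81 + 0.29 = 5.1 m.
A = ½ × 1.6 × 0.87 = 0.696 m².
Resultant F = γ·h_c·A = 8.77014 × 5.1 × 0.696 = 31.1305 kN.
I_c = b·h³/36 = 1.6 × 0.87³/36 = 0.0292668 m⁴.
Centre of pressure: y_p = y_c + I_c/(y_c·A) = 5.1 + 0.0292668/(5.1 × 0.696) = 5.1 + 0.0082451 = 5.10825 m along the plane.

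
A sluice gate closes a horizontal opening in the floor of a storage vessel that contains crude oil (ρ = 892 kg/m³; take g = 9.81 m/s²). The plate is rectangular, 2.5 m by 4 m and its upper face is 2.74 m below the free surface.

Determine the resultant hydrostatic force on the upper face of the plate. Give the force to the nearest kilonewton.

γ = ρg = 892 × 9.81 / 1000 = 8.75052 kN/m³.
The plate is horizontal, so pressure is uniform at p = γ·h = 8.75052 × 2.74 = 23.9764 kN/m².
A = 2.5 × 4 = 10 m².
F = p·A = 23.9764 × 10 = 239.764 kN.

F ≈ 240 kN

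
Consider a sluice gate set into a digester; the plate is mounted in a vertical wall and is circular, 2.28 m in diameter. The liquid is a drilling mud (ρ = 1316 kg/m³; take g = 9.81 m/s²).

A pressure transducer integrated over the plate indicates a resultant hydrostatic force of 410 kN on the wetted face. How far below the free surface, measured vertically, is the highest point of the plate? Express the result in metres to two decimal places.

d_top ≈ 6.64 m

γ = ρg = 1316 × 9.81 / 1000 = 12.90996 kN/m³.
A = π(1.14)² = 4.08281 m².
From F = γ·h_c·A, the centroid depth is h_c = 410/(12.90996 × 4.08281) = 7.77857 m.
The centroid is at the centre, 1.14 m below the top of the plate, so the highest point sits at h_top = 7.77857 − 1.14 = 6.63857 m below the surface.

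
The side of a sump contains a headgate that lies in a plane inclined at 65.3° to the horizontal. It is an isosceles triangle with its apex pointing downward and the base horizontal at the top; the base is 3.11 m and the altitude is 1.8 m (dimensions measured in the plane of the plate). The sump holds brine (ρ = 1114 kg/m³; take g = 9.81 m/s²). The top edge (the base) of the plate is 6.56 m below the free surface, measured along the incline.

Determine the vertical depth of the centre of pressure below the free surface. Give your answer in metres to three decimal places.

γ = ρg = 1114 × 9.81 / 1000 = 10.92834 kN/m³.
Let θ = 65.3° be the plate's angle to the horizontal; measure y along the incline from where the plane meets the free surface. Vertical depth h = y·sinθ with sinθ = 0.908508.
With the apex down, the centroid sits h/3 = 1.8/3 = 0.6 m below the base (the top edge), so y_c = 6.56 + 0.6 = 7.16 m and h_c = 7.16 × 0.908508 = 6.50492 m.
A = ½ × 3.11 × 1.8 = 2.799 m².
Resultant F = γ·h_c·A = 10.92834 × 6.50492 × 2.799 = 198.975 kN.
I_c = b·h³/36 = 3.11 × 1.8³/36 = 0.50382 m⁴.
Centre of pressure: y_p = y_c + I_c/(y_c·A) = 7.16 + 0.50382/(7.16 × 2.799) = 7.16 + 0.0251397 = 7.18514 m along the plane.
Vertically, h_p = y_p·sinθ = 7.18514 × 0.908508 = 6.52776 m.

h_p = 6.528 m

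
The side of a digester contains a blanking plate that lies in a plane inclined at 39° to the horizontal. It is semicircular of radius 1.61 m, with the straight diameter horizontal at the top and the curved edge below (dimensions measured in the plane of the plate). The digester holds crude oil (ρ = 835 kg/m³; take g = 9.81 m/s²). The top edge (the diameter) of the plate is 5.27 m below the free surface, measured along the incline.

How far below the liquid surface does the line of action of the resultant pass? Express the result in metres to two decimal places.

h_p = 3.77 m

γ = ρg = 835 × 9.81 / 1000 = 8.19135 kN/m³.
Let θ = 39° be the plate's angle to the horizontal; measure y along the incline from where the plane meets the free surface. Vertical depth h = y·sinθ with sinθ = 0.629320.
The centroid of a semicircle lies 4r/(3π) = 0.683305 m from the diameter, here below the top edge, so y_c = 5.27 + 0.683305 = 5.9533 m and h_c = 5.9533 × 0.629320 = 3.74653 m.
A = πr²/2 = π × 1.61²/2 = 4.07166 m².
Resultant F = γ·h_c·A = 8.19135 × 3.74653 × 4.07166 = 124.956 kN.
I_c = (π/8 − 8/(9π))·r⁴ = 0.109757 × 1.61⁴ = 0.737455 m⁴.
Centre of pressure: y_p = y_c + I_c/(y_c·A) = 5.9533 + 0.737455/(5.9533 × 4.07166) = 5.9533 + 0.0304233 = 5.98372 m along the plane.
Vertically, h_p = y_p·sinθ = 5.98372 × 0.629320 = 3.76567 m.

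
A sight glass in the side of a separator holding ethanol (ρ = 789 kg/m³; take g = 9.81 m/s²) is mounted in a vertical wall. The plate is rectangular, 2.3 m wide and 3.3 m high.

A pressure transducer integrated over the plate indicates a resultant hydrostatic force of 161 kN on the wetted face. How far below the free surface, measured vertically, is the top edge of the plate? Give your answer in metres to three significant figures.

d_top ≈ 1.09 m

γ = ρg = 789 × 9.81 / 1000 = 7.74009 kN/m³.
A = 2.3 × 3.3 = 7.59 m².
From F = γ·h_c·A, the centroid depth is h_c = 161/(7.74009 × 7.59) = 2.74055 m.
The centroid lies 3.3/2 = 1.65 m below the top edge, so the top edge sits at h_top = 2.74055 − 1.65 = 1.09055 m below the surface.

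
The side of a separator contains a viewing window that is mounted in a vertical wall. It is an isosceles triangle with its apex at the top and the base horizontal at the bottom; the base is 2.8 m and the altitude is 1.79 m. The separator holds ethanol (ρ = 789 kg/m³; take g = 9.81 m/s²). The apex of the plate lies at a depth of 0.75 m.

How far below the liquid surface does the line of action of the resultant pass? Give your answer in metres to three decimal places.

γ = ρg = 789 × 9.81 / 1000 = 7.74009 kN/m³.
With the apex up, the centroid sits 2h/3 = 2 × 1.79/3 = 1.19333 m below the apex, so the centroid depth is h_c = 0.75 + 1.19333 = 1.94333 m.
A = ½ × 2.8 × 1.79 = 2.506 m².
Resultant F = γ·h_c·A = 7.74009 × 1.94333 × 2.506 = 37.6941 kN.
I_c = b·h³/36 = 2.8 × 1.79³/36 = 0.446082 m⁴.
Centre of pressure: y_p = y_c + I_c/(y_c·A) = 1.94333 + 0.446082/(1.94333 × 2.506) = 1.94333 + 0.0915982 = 2.03493 m along the plane.

h_p = 2.035 m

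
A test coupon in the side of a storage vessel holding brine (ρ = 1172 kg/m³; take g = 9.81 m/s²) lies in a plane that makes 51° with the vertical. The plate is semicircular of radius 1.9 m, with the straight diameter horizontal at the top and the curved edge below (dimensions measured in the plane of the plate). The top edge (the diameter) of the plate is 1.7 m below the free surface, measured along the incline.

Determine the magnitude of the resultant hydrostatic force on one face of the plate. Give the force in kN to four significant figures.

F ≈ 102.8 kN

γ = ρg = 1172 × 9.81 / 1000 = 11.49732 kN/m³.
The plate makes 51° with the vertical, i.e. θ = 90° − 51° = 39° to the horizontal. Measuring y along the incline from the free-surface line, vertical depth h = y·sinθ with sinθ = 0.629320.
The centroid of a semicircle lies 4r/(3π) = 0.806385 m from the diameter, here below the top edge, so y_c = 1.7 + 0.806385 = 2.50638 m and h_c = 2.50638 × 0.629320 = 1.57732 m.
A = πr²/2 = π × 1.9²/2 = 5.67057 m².
Resultant F = γ·h_c·A = 11.49732 × 1.57732 × 5.67057 = 102.836 kN.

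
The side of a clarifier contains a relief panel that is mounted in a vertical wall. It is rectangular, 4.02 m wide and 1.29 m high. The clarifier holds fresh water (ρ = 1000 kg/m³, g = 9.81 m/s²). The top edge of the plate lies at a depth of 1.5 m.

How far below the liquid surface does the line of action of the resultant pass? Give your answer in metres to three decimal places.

h_p = 2.210 m

γ = ρg = 1000 × 9.81 = 9810 N/m³ = 9.81 kN/m³.
The centroid lies 1.29/2 = 0.645 m below the top edge, so the centroid depth is h_c = 1.5 + 0.645 = 2.145 m.
A = 4.02 × 1.29 = 5.1858 m².
Resultant F = γ·h_c·A = 9.81 × 2.145 × 5.1858 = 109.122 kN.
I_c = b·h³/12 = 4.02 × 1.29³/12 = 0.719141 m⁴.
Centre of pressure: y_p = y_c + I_c/(y_c·A) = 2.145 + 0.719141/(2.145 × 5.1858) = 2.145 + 0.0646504 = 2.20965 m along the plane.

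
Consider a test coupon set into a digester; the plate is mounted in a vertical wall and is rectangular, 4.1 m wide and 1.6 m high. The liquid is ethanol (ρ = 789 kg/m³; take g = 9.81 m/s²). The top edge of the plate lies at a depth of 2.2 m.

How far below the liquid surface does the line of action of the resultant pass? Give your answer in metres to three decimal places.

h_p = 3.071 m

γ = ρg = 789 × 9.81 / 1000 = 7.74009 kN/m³.
The centroid lies 1.6/2 = 0.8 m below the top edge, so the centroid depth is h_c = 2.2 + 0.8 = 3 m.
A = 4.1 × 1.6 = 6.56 m².
Resultant F = γ·h_c·A = 7.74009 × 3 × 6.56 = 152.325 kN.
I_c = b·h³/12 = 4.1 × 1.6³/12 = 1.39947 m⁴.
Centre of pressure: y_p = y_c + I_c/(y_c·A) = 3 + 1.39947/(3 × 6.56) = 3 + 0.0711113 = 3.07111 m along the plane.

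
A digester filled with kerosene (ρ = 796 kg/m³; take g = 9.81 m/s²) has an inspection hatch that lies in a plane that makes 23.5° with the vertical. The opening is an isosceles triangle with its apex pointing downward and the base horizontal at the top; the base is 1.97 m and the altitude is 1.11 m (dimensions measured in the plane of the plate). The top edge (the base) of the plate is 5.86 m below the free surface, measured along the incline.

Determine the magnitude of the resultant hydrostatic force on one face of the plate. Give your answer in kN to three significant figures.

γ = ρg = 796 × 9.81 / 1000 = 7.80876 kN/m³.
The plate makes 23.5° with the vertical, i.e. θ = 90° − 23.5° = 66.5° to the horizontal. Measuring y along the incline from the free-surface line, vertical depth h = y·sinθ with sinθ = 0.917060.
With the apex down, the centroid sits h/3 = 1.11/3 = 0.37 m below the base (the top edge), so y_c = 5.86 + 0.37 = 6.23 m and h_c = 6.23 × 0.917060 = 5.71328 m.
A = ½ × 1.97 × 1.11 = 1.09335 m².
Resultant F = γ·h_c·A = 7.80876 × 5.71328 × 1.09335 = 48.7783 kN.

F ≈ 48.8 kN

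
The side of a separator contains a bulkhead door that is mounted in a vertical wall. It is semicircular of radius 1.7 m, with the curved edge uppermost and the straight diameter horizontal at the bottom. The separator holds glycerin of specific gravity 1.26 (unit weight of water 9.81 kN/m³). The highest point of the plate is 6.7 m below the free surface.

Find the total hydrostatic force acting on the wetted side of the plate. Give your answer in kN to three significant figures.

γ = 1.26 × 9.81 = 12.3606 kN/m³.
The centroid lies 4r/(3π) = 0.721502 m above the diameter, so r − 4r/(3π) = 1.7 − 0.721502 = 0.978498 m below the topmost point, so the centroid depth is h_c = 6.7 + 0.978498 = 7.6785 m.
A = πr²/2 = π × 1.7²/2 = 4.5396 m².
Resultant F = γ·h_c·A = 12.3606 × 7.6785 × 4.5396 = 430.857 kN.

F ≈ 431 kN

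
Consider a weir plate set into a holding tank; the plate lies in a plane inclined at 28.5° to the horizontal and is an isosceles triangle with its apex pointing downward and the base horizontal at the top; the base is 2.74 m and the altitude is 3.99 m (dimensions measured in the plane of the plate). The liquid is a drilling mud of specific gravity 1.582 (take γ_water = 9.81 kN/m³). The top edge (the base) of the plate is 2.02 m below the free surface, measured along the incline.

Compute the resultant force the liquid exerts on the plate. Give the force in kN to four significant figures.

F ≈ 135.6 kN

γ = 1.582 × 9.81 = 15.51942 kN/m³.
Let θ = 28.5° be the plate's angle to the horizontal; measure y along the incline from where the plane meets the free surface. Vertical depth h = y·sinθ with sinθ = 0.477159.
With the apex down, the centroid sits h/3 = 3.99/3 = 1.33 m below the base (the top edge), so y_c = 2.02 + 1.33 = 3.35 m and h_c = 3.35 × 0.477159 = 1.59848 m.
A = ½ × 2.74 × 3.99 = 5.4663 m².
Resultant F = γ·h_c·A = 15.51942 × 1.59848 × 5.4663 = 135.605 kN.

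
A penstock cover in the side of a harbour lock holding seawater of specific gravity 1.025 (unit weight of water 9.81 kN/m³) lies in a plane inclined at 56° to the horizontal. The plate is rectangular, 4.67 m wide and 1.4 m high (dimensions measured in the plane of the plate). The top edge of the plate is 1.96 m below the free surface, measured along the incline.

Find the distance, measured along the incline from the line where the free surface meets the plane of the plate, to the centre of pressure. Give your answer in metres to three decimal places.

y_p = 2.721 m

γ = 1.025 × 9.81 = 10.05525 kN/m³.
Let θ = 56° be the plate's angle to the horizontal; measure y along the incline from where the plane meets the free surface. Vertical depth h = y·sinθ with sinθ = 0.829038.
The centroid lies 1.4/2 = 0.7 m below the top edge, so y_c = 1.96 + 0.7 = 2.66 m and h_c = 2.66 × 0.829038 = 2.20524 m.
A = 4.67 × 1.4 = 6.538 m².
Resultant F = γ·h_c·A = 10.05525 × 2.20524 × 6.538 = 144.975 kN.
I_c = b·h³/12 = 4.67 × 1.4³/12 = 1.06787 m⁴.
Centre of pressure: y_p = y_c + I_c/(y_c·A) = 2.66 + 1.06787/(2.66 × 6.538) = 2.66 + 0.0614033 = 2.7214 m along the plane.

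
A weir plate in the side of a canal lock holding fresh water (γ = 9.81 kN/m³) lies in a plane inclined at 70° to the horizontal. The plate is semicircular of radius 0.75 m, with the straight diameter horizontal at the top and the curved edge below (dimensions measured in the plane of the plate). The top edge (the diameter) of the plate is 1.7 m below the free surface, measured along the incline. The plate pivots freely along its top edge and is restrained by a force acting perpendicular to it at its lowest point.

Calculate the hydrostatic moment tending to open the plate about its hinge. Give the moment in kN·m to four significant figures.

γ = 9.81 kN/m³.
Let θ = 70° be the plate's angle to the horizontal; measure y along the incline from where the plane meets the free surface. Vertical depth h = y·sinθ with sinθ = 0.939693.
The centroid of a semicircle lies 4r/(3π) = 0.31831 m from the diameter, here below the top edge, so y_c = 1.7 + 0.31831 = 2.01831 m and h_c = 2.01831 × 0.939693 = 1.89659 m.
A = πr²/2 = π × 0.75²/2 = 0.883573 m².
Resultant F = γ·h_c·A = 9.81 × 1.89659 × 0.883573 = 16.4394 kN.
I_c = (π/8 − 8/(9π))·r⁴ = 0.109757 × 0.75⁴ = 0.0347278 m⁴.
Centre of pressure: y_p = y_c + I_c/(y_c·A) = 2.01831 + 0.0347278/(2.01831 × 0.883573) = 2.01831 + 0.0194736 = 2.03778 m along the plane.
The resultant acts 0.31831 + 0.0194736 = 0.337784 m (along the plate) below the hinge at the top edge, so the moment about the hinge is M = F × 0.337784 = 16.4394 × 0.337784 = 5.55297 kN·m.

M ≈ 5.553 kN·m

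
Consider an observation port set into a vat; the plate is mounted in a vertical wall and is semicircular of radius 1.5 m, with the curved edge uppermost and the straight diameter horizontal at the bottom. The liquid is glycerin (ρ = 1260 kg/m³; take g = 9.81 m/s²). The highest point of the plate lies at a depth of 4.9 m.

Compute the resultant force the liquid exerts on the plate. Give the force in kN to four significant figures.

γ = ρg = 1260 × 9.81 / 1000 = 12.3606 kN/m³.
The centroid lies 4r/(3π) = 0.63662 m above the diameter, so r − 4r/(3π) = 1.5 − 0.63662 = 0.86338 m below the topmost point, so the centroid depth is h_c = 4.9 + 0.86338 = 5.76338 m.
A = πr²/2 = π × 1.5²/2 = 3.53429 m².
Resultant F = γ·h_c·A = 12.3606 × 5.76338 × 3.53429 = 251.779 kN.

F ≈ 251.8 kN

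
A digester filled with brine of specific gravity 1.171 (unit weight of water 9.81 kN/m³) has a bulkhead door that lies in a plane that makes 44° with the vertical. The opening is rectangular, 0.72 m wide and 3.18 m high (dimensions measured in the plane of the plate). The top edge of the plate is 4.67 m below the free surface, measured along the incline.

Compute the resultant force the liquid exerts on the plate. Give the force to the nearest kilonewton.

F ≈ 118 kN

γ = 1.171 × 9.81 = 11.48751 kN/m³.
The plate makes 44° with the vertical, i.e. θ = 90° − 44° = 46° to the horizontal. Measuring y along the incline from the free-surface line, vertical depth h = y·sinθ with sinθ = 0.719340.
The centroid lies 3.18/2 = 1.59 m below the top edge, so y_c = 4.67 + 1.59 = 6.26 m and h_c = 6.26 × 0.719340 = 4.50307 m.
A = 0.72 × 3.18 = 2.2896 m².
Resultant F = γ·h_c·A = 11.48751 × 4.50307 × 2.2896 = 118.439 kN.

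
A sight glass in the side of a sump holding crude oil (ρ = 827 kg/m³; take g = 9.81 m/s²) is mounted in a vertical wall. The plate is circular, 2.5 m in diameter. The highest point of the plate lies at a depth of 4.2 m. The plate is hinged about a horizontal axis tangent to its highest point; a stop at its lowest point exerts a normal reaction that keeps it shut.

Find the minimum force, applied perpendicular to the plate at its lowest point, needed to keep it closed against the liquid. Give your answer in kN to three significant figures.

γ = ρg = 827 × 9.81 / 1000 = 8.11287 kN/m³.
The centroid is at the centre, 1.25 m below the top of the plate, so the centroid depth is h_c = 4.2 + 1.25 = 5.45 m.
A = π(1.25)² = 4.90874 m².
Resultant F = γ·h_c·A = 8.11287 × 5.45 × 4.90874 = 217.041 kN.
I_c = πr⁴/4 = π × 1.25⁴/4 = 1.91748 m⁴.
Centre of pressure: y_p = y_c + I_c/(y_c·A) = 5.45 + 1.91748/(5.45 × 4.90874) = 5.45 + 0.0716744 = 5.52167 m along the plane.
The resultant acts 1.25 + 0.0716744 = 1.32167 m (along the plate) below the hinge at the top edge, so the moment about the hinge is M = F × 1.32167 = 217.041 × 1.32167 = 286.857 kN·m.
A normal force at the bottom, 2.5 m from the hinge, must supply this moment: P = 286.857/2.5 = 114.743 kN.

P ≈ 115 kN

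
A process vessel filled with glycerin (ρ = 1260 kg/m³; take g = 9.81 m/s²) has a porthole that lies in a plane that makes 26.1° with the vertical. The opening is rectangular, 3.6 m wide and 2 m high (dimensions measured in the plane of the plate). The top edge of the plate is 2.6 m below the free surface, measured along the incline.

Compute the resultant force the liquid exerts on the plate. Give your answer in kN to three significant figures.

F ≈ 288 kN

γ = ρg = 1260 × 9.81 / 1000 = 12.3606 kN/m³.
The plate makes 26.1° with the vertical, i.e. θ = 90° − 26.1° = 63.9° to the horizontal. Measuring y along the incline from the free-surface line, vertical depth h = y·sinθ with sinθ = 0.898028.
The centroid lies 2/2 = 1 m below the top edge, so y_c = 2.6 + 1 = 3.6 m and h_c = 3.6 × 0.898028 = 3.2329 m.
A = 3.6 × 2 = 7.2 m².
Resultant F = γ·h_c·A = 12.3606 × 3.2329 × 7.2 = 287.716 kN.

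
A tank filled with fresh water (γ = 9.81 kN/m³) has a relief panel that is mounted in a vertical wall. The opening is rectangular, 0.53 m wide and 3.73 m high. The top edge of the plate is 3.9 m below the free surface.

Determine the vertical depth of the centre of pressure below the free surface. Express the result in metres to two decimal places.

γ = 9.81 kN/m³.
The centroid lies 3.73/2 = 1.865 m below the top edge, so the centroid depth is h_c = 3.9 + 1.865 = 5.765 m.
A = 0.53 × 3.73 = 1.9769 m².
Resultant F = γ·h_c·A = 9.81 × 5.765 × 1.9769 = 111.803 kN.
I_c = b·h³/12 = 0.53 × 3.73³/12 = 2.29203 m⁴.
Centre of pressure: y_p = y_c + I_c/(y_c·A) = 5.765 + 2.29203/(5.765 × 1.9769) = 5.765 + 0.201111 = 5.96611 m along the plane.

h_p = 5.97 m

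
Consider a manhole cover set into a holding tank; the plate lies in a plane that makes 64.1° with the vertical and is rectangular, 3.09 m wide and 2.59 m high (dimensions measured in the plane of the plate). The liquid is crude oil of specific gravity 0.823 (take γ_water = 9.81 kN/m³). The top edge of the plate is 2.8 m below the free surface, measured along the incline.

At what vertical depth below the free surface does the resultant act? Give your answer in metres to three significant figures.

γ = 0.823 × 9.81 = 8.07363 kN/m³.
The plate makes 64.1° with the vertical, i.e. θ = 90° − 64.1° = 25.9° to the horizontal. Measuring y along the incline from the free-surface line, vertical depth h = y·sinθ with sinθ = 0.436802.
The centroid lies 2.59/2 = 1.295 m below the top edge, so y_c = 2.8 + 1.295 = 4.095 m and h_c = 4.095 × 0.436802 = 1.7887 m.
A = 3.09 × 2.59 = 8.0031 m².
Resultant F = γ·h_c·A = 8.07363 × 1.7887 × 8.0031 = 115.575 kN.
I_c = b·h³/12 = 3.09 × 2.59³/12 = 4.4738 m⁴.
Centre of pressure: y_p = y_c + I_c/(y_c·A) = 4.095 + 4.4738/(4.095 × 8.0031) = 4.095 + 0.13651 = 4.23151 m along the plane.
Vertically, h_p = y_p·sinθ = 4.23151 × 0.436802 = 1.84833 m.

h_p = 1.85 m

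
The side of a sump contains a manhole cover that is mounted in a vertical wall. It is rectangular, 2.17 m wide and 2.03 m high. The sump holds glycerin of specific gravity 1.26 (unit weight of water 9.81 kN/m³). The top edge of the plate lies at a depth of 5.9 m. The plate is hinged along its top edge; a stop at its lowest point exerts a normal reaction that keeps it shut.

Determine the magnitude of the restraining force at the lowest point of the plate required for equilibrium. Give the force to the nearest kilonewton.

P ≈ 197 kN

γ = 1.26 × 9.81 = 12.3606 kN/m³.
The centroid lies 2.03/2 = 1.015 m below the top edge, so the centroid depth is h_c = 5.9 + 1.015 = 6.915 m.
A = 2.17 × 2.03 = 4.4051 m².
Resultant F = γ·h_c·A = 12.3606 × 6.915 × 4.4051 = 376.52 kN.
I_c = b·h³/12 = 2.17 × 2.03³/12 = 1.51275 m⁴.
Centre of pressure: y_p = y_c + I_c/(y_c·A) = 6.915 + 1.51275/(6.915 × 4.4051) = 6.915 + 0.0496614 = 6.96466 m along the plane.
The resultant acts 1.015 + 0.0496614 = 1.06466 m (along the plate) below the hinge at the top edge, so the moment about the hinge is M = F × 1.06466 = 376.52 × 1.06466 = 400.866 kN·m.
A normal force at the bottom, 2.03 m from the hinge, must supply this moment: P = 400.866/2.03 = 197.471 kN.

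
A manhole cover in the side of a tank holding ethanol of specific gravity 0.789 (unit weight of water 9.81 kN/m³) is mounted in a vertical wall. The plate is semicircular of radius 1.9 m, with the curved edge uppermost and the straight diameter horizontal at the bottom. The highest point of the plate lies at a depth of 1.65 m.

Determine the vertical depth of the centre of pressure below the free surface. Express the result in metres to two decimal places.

γ = 0.789 × 9.81 = 7.74009 kN/m³.
The centroid lies 4r/(3π) = 0.806385 m above the diameter, so r − 4r/(3π) = 1.9 − 0.806385 = 1.09361 m below the topmost point, so the centroid depth is h_c = 1.65 + 1.09361 = 2.74361 m.
A = πr²/2 = π × 1.9²/2 = 5.67057 m².
Resultant F = γ·h_c·A = 7.74009 × 2.74361 × 5.67057 = 120.419 kN.
I_c = (π/8 − 8/(9π))·r⁴ = 0.109757 × 1.9⁴ = 1.43036 m⁴.
Centre of pressure: y_p = y_c + I_c/(y_c·A) = 2.74361 + 1.43036/(2.74361 × 5.67057) = 2.74361 + 0.0919383 = 2.83555 m along the plane.

h_p = 2.84 m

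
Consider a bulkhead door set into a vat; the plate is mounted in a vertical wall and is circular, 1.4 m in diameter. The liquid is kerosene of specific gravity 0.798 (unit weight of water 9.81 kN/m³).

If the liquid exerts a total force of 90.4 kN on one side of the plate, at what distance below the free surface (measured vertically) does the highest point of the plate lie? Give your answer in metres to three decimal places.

γ = 0.798 × 9.81 = 7.82838 kN/m³.
A = π(0.7)² = 1.53938 m².
From F = γ·h_c·A, the centroid depth is h_c = 90.4/(7.82838 × 1.53938) = 7.50154 m.
The centroid is at the centre, 0.7 m below the top of the plate, so the highest point sits at h_top = 7.50154 − 0.7 = 6.80154 m below the surface.

d_top ≈ 6.802 m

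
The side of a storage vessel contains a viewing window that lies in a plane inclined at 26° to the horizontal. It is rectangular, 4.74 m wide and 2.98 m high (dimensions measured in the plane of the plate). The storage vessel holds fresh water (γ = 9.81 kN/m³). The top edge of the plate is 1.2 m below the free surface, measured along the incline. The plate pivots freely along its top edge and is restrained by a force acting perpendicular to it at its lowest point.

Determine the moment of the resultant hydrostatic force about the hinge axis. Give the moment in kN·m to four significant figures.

γ = 9.81 kN/m³.
Let θ = 26° be the plate's angle to the horizontal; measure y along the incline from where the plane meets the free surface. Vertical depth h = y·sinθ with sinθ = 0.438371.
The centroid lies 2.98/2 = 1.49 m below the top edge, so y_c = 1.2 + 1.49 = 2.69 m and h_c = 2.69 × 0.438371 = 1.17922 m.
A = 4.74 × 2.98 = 14.1252 m².
Resultant F = γ·h_c·A = 9.81 × 1.17922 × 14.1252 = 163.402 kN.
I_c = b·h³/12 = 4.74 × 2.98³/12 = 10.4531 m⁴.
Centre of pressure: y_p = y_c + I_c/(y_c·A) = 2.69 + 10.4531/(2.69 × 14.1252) = 2.69 + 0.275105 = 2.9651 m along the plane.
The resultant acts 1.49 + 0.275105 = 1.7651 m (along the plate) below the hinge at the top edge, so the moment about the hinge is M = F × 1.7651 = 163.402 × 1.7651 = 288.421 kN·m.

M ≈ 288.4 kN·m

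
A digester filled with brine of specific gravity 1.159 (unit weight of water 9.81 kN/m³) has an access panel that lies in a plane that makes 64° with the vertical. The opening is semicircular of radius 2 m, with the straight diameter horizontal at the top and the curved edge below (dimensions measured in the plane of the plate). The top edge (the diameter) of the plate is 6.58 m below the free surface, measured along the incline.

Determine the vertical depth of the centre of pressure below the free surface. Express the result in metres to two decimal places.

γ = 1.159 × 9.81 = 11.36979 kN/m³.
The plate makes 64° with the vertical, i.e. θ = 90° − 64° = 26° to the horizontal. Measuring y along the incline from the free-surface line, vertical depth h = y·sinθ with sinθ = 0.438371.
The centroid of a semicircle lies 4r/(3π) = 0.848826 m from the diameter, here below the top edge, so y_c = 6.58 + 0.848826 = 7.42883 m and h_c = 7.42883 × 0.438371 = 3.25658 m.
A = πr²/2 = π × 2²/2 = 6.28319 m².
Resultant F = γ·h_c·A = 11.36979 × 3.25658 × 6.28319 = 232.645 kN.
I_c = (π/8 − 8/(9π))·r⁴ = 0.109757 × 2⁴ = 1.75611 m⁴.
Centre of pressure: y_p = y_c + I_c/(y_c·A) = 7.42883 + 1.75611/(7.42883 × 6.28319) = 7.42883 + 0.0376228 = 7.46645 m along the plane.
Vertically, h_p = y_p·sinθ = 7.46645 × 0.438371 = 3.27308 m.

h_p = 3.27 m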